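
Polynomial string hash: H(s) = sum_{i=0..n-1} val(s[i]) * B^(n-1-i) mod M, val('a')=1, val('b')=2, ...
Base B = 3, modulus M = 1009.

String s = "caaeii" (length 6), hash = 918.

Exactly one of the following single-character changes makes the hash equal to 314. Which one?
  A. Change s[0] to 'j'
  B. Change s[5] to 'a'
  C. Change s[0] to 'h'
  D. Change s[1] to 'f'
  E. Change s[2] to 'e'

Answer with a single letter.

Option A: s[0]='c'->'j', delta=(10-3)*3^5 mod 1009 = 692, hash=918+692 mod 1009 = 601
Option B: s[5]='i'->'a', delta=(1-9)*3^0 mod 1009 = 1001, hash=918+1001 mod 1009 = 910
Option C: s[0]='c'->'h', delta=(8-3)*3^5 mod 1009 = 206, hash=918+206 mod 1009 = 115
Option D: s[1]='a'->'f', delta=(6-1)*3^4 mod 1009 = 405, hash=918+405 mod 1009 = 314 <-- target
Option E: s[2]='a'->'e', delta=(5-1)*3^3 mod 1009 = 108, hash=918+108 mod 1009 = 17

Answer: D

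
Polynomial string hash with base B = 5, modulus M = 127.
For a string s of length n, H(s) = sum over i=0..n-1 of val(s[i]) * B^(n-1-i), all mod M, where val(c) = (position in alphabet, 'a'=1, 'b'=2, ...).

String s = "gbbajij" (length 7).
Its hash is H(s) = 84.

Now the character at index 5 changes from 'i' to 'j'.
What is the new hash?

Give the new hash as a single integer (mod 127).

Answer: 89

Derivation:
val('i') = 9, val('j') = 10
Position k = 5, exponent = n-1-k = 1
B^1 mod M = 5^1 mod 127 = 5
Delta = (10 - 9) * 5 mod 127 = 5
New hash = (84 + 5) mod 127 = 89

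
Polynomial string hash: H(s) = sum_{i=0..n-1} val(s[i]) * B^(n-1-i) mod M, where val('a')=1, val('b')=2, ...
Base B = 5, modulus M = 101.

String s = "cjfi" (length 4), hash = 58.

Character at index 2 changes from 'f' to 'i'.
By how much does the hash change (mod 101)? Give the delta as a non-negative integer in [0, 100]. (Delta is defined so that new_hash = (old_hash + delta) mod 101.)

Delta formula: (val(new) - val(old)) * B^(n-1-k) mod M
  val('i') - val('f') = 9 - 6 = 3
  B^(n-1-k) = 5^1 mod 101 = 5
  Delta = 3 * 5 mod 101 = 15

Answer: 15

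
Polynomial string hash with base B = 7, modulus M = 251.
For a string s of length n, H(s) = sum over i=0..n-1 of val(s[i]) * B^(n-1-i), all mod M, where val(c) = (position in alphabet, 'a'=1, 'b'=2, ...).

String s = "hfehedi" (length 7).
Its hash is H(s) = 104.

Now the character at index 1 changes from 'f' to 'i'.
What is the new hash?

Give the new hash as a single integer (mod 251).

val('f') = 6, val('i') = 9
Position k = 1, exponent = n-1-k = 5
B^5 mod M = 7^5 mod 251 = 241
Delta = (9 - 6) * 241 mod 251 = 221
New hash = (104 + 221) mod 251 = 74

Answer: 74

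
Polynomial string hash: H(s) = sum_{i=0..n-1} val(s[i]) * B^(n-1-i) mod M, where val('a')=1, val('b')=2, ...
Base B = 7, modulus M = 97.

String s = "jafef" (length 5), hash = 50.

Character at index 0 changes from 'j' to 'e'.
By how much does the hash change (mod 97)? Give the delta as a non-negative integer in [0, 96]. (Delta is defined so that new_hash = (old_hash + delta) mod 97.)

Delta formula: (val(new) - val(old)) * B^(n-1-k) mod M
  val('e') - val('j') = 5 - 10 = -5
  B^(n-1-k) = 7^4 mod 97 = 73
  Delta = -5 * 73 mod 97 = 23

Answer: 23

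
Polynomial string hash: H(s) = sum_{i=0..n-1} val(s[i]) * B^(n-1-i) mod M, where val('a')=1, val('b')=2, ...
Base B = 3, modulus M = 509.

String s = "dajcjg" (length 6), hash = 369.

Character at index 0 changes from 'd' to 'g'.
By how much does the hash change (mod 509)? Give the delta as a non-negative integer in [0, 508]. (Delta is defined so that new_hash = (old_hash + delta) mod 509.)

Answer: 220

Derivation:
Delta formula: (val(new) - val(old)) * B^(n-1-k) mod M
  val('g') - val('d') = 7 - 4 = 3
  B^(n-1-k) = 3^5 mod 509 = 243
  Delta = 3 * 243 mod 509 = 220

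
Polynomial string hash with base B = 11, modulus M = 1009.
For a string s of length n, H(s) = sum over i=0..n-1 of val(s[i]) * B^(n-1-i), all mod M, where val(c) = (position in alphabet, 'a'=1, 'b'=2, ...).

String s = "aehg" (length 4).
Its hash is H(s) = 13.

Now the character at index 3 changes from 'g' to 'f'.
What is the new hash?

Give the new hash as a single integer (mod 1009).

Answer: 12

Derivation:
val('g') = 7, val('f') = 6
Position k = 3, exponent = n-1-k = 0
B^0 mod M = 11^0 mod 1009 = 1
Delta = (6 - 7) * 1 mod 1009 = 1008
New hash = (13 + 1008) mod 1009 = 12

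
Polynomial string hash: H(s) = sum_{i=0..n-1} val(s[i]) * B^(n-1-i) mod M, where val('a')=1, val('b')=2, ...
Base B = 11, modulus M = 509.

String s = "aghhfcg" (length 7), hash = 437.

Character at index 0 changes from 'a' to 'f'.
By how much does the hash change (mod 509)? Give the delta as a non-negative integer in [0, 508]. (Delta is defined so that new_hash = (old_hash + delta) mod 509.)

Delta formula: (val(new) - val(old)) * B^(n-1-k) mod M
  val('f') - val('a') = 6 - 1 = 5
  B^(n-1-k) = 11^6 mod 509 = 241
  Delta = 5 * 241 mod 509 = 187

Answer: 187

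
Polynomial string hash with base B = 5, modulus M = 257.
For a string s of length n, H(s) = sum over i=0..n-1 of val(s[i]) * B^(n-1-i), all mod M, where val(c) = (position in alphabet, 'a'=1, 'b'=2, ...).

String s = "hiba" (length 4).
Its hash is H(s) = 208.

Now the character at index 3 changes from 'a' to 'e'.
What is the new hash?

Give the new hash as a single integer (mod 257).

val('a') = 1, val('e') = 5
Position k = 3, exponent = n-1-k = 0
B^0 mod M = 5^0 mod 257 = 1
Delta = (5 - 1) * 1 mod 257 = 4
New hash = (208 + 4) mod 257 = 212

Answer: 212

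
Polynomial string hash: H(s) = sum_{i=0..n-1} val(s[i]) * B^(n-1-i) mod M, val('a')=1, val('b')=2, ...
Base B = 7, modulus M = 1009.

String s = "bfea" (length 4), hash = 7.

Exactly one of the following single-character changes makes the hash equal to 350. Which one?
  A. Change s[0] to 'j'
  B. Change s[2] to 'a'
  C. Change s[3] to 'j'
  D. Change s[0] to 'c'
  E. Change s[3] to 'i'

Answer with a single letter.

Answer: D

Derivation:
Option A: s[0]='b'->'j', delta=(10-2)*7^3 mod 1009 = 726, hash=7+726 mod 1009 = 733
Option B: s[2]='e'->'a', delta=(1-5)*7^1 mod 1009 = 981, hash=7+981 mod 1009 = 988
Option C: s[3]='a'->'j', delta=(10-1)*7^0 mod 1009 = 9, hash=7+9 mod 1009 = 16
Option D: s[0]='b'->'c', delta=(3-2)*7^3 mod 1009 = 343, hash=7+343 mod 1009 = 350 <-- target
Option E: s[3]='a'->'i', delta=(9-1)*7^0 mod 1009 = 8, hash=7+8 mod 1009 = 15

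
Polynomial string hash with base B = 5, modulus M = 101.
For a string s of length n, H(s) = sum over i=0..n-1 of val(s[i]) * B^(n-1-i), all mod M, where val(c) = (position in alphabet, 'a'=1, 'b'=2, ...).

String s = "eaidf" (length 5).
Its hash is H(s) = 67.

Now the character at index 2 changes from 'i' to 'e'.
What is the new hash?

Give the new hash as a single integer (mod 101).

val('i') = 9, val('e') = 5
Position k = 2, exponent = n-1-k = 2
B^2 mod M = 5^2 mod 101 = 25
Delta = (5 - 9) * 25 mod 101 = 1
New hash = (67 + 1) mod 101 = 68

Answer: 68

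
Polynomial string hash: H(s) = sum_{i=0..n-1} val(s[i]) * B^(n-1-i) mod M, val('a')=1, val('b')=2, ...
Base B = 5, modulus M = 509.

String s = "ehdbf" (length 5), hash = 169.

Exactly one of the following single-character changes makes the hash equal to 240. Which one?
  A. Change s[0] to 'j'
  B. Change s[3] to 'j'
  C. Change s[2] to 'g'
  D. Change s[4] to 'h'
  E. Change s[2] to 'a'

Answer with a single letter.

Option A: s[0]='e'->'j', delta=(10-5)*5^4 mod 509 = 71, hash=169+71 mod 509 = 240 <-- target
Option B: s[3]='b'->'j', delta=(10-2)*5^1 mod 509 = 40, hash=169+40 mod 509 = 209
Option C: s[2]='d'->'g', delta=(7-4)*5^2 mod 509 = 75, hash=169+75 mod 509 = 244
Option D: s[4]='f'->'h', delta=(8-6)*5^0 mod 509 = 2, hash=169+2 mod 509 = 171
Option E: s[2]='d'->'a', delta=(1-4)*5^2 mod 509 = 434, hash=169+434 mod 509 = 94

Answer: A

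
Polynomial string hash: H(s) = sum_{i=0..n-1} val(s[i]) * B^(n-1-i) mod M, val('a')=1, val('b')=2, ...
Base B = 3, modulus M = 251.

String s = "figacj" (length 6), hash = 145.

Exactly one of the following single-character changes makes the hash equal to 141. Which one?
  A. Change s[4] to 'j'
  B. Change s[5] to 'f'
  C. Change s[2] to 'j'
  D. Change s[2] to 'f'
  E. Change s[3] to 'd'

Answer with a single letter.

Option A: s[4]='c'->'j', delta=(10-3)*3^1 mod 251 = 21, hash=145+21 mod 251 = 166
Option B: s[5]='j'->'f', delta=(6-10)*3^0 mod 251 = 247, hash=145+247 mod 251 = 141 <-- target
Option C: s[2]='g'->'j', delta=(10-7)*3^3 mod 251 = 81, hash=145+81 mod 251 = 226
Option D: s[2]='g'->'f', delta=(6-7)*3^3 mod 251 = 224, hash=145+224 mod 251 = 118
Option E: s[3]='a'->'d', delta=(4-1)*3^2 mod 251 = 27, hash=145+27 mod 251 = 172

Answer: B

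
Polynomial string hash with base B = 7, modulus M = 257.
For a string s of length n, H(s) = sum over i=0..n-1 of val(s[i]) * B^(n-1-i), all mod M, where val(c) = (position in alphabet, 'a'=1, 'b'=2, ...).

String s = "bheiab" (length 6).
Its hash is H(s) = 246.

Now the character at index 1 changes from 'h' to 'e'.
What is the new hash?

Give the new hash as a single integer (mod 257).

Answer: 239

Derivation:
val('h') = 8, val('e') = 5
Position k = 1, exponent = n-1-k = 4
B^4 mod M = 7^4 mod 257 = 88
Delta = (5 - 8) * 88 mod 257 = 250
New hash = (246 + 250) mod 257 = 239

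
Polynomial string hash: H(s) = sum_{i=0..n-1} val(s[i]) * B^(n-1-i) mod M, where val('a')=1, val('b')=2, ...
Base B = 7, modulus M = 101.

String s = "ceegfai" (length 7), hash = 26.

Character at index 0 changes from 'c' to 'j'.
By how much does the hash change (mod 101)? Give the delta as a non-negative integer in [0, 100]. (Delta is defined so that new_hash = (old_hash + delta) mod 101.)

Delta formula: (val(new) - val(old)) * B^(n-1-k) mod M
  val('j') - val('c') = 10 - 3 = 7
  B^(n-1-k) = 7^6 mod 101 = 85
  Delta = 7 * 85 mod 101 = 90

Answer: 90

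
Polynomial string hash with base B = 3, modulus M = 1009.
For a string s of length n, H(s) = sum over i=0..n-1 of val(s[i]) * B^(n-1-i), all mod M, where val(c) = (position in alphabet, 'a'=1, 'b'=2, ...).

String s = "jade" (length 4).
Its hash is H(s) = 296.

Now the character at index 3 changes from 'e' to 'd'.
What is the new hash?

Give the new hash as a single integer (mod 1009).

val('e') = 5, val('d') = 4
Position k = 3, exponent = n-1-k = 0
B^0 mod M = 3^0 mod 1009 = 1
Delta = (4 - 5) * 1 mod 1009 = 1008
New hash = (296 + 1008) mod 1009 = 295

Answer: 295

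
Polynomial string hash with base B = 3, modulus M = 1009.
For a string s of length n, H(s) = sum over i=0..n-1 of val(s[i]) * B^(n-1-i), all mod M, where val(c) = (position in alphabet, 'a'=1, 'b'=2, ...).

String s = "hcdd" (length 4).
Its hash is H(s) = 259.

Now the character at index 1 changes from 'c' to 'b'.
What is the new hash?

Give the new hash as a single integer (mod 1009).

Answer: 250

Derivation:
val('c') = 3, val('b') = 2
Position k = 1, exponent = n-1-k = 2
B^2 mod M = 3^2 mod 1009 = 9
Delta = (2 - 3) * 9 mod 1009 = 1000
New hash = (259 + 1000) mod 1009 = 250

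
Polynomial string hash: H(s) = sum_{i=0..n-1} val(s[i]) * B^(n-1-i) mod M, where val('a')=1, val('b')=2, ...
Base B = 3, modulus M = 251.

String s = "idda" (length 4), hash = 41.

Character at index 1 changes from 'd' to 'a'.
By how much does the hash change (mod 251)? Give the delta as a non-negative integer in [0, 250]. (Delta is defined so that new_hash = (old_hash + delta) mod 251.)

Delta formula: (val(new) - val(old)) * B^(n-1-k) mod M
  val('a') - val('d') = 1 - 4 = -3
  B^(n-1-k) = 3^2 mod 251 = 9
  Delta = -3 * 9 mod 251 = 224

Answer: 224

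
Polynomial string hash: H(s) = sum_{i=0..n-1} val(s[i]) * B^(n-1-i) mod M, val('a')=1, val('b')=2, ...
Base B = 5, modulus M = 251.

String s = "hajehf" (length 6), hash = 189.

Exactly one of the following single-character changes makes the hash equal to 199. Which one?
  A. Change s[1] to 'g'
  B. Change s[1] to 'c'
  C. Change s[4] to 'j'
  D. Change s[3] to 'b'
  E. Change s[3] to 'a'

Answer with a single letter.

Answer: C

Derivation:
Option A: s[1]='a'->'g', delta=(7-1)*5^4 mod 251 = 236, hash=189+236 mod 251 = 174
Option B: s[1]='a'->'c', delta=(3-1)*5^4 mod 251 = 246, hash=189+246 mod 251 = 184
Option C: s[4]='h'->'j', delta=(10-8)*5^1 mod 251 = 10, hash=189+10 mod 251 = 199 <-- target
Option D: s[3]='e'->'b', delta=(2-5)*5^2 mod 251 = 176, hash=189+176 mod 251 = 114
Option E: s[3]='e'->'a', delta=(1-5)*5^2 mod 251 = 151, hash=189+151 mod 251 = 89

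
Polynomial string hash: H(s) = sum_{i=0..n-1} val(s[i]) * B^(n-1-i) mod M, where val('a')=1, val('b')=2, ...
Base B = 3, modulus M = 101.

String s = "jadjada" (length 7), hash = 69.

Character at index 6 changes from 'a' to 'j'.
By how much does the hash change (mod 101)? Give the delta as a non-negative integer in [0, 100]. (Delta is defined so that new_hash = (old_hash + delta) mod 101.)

Delta formula: (val(new) - val(old)) * B^(n-1-k) mod M
  val('j') - val('a') = 10 - 1 = 9
  B^(n-1-k) = 3^0 mod 101 = 1
  Delta = 9 * 1 mod 101 = 9

Answer: 9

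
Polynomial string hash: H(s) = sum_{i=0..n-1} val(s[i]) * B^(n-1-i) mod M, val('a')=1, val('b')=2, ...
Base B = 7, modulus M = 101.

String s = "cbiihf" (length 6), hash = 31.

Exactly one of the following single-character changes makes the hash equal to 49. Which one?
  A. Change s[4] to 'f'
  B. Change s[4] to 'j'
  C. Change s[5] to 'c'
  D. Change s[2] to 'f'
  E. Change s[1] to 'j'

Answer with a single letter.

Option A: s[4]='h'->'f', delta=(6-8)*7^1 mod 101 = 87, hash=31+87 mod 101 = 17
Option B: s[4]='h'->'j', delta=(10-8)*7^1 mod 101 = 14, hash=31+14 mod 101 = 45
Option C: s[5]='f'->'c', delta=(3-6)*7^0 mod 101 = 98, hash=31+98 mod 101 = 28
Option D: s[2]='i'->'f', delta=(6-9)*7^3 mod 101 = 82, hash=31+82 mod 101 = 12
Option E: s[1]='b'->'j', delta=(10-2)*7^4 mod 101 = 18, hash=31+18 mod 101 = 49 <-- target

Answer: E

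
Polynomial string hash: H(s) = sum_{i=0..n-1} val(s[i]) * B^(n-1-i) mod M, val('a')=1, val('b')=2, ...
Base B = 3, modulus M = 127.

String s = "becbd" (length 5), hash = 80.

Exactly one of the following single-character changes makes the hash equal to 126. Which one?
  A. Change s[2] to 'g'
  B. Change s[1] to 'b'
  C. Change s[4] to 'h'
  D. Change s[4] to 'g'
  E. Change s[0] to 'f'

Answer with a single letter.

Answer: B

Derivation:
Option A: s[2]='c'->'g', delta=(7-3)*3^2 mod 127 = 36, hash=80+36 mod 127 = 116
Option B: s[1]='e'->'b', delta=(2-5)*3^3 mod 127 = 46, hash=80+46 mod 127 = 126 <-- target
Option C: s[4]='d'->'h', delta=(8-4)*3^0 mod 127 = 4, hash=80+4 mod 127 = 84
Option D: s[4]='d'->'g', delta=(7-4)*3^0 mod 127 = 3, hash=80+3 mod 127 = 83
Option E: s[0]='b'->'f', delta=(6-2)*3^4 mod 127 = 70, hash=80+70 mod 127 = 23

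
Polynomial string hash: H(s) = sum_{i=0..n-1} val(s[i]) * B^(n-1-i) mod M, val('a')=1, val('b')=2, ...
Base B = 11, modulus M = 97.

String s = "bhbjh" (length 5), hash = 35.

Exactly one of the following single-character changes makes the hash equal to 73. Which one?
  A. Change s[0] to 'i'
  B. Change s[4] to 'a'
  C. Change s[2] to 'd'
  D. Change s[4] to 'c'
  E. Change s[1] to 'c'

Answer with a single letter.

Option A: s[0]='b'->'i', delta=(9-2)*11^4 mod 97 = 55, hash=35+55 mod 97 = 90
Option B: s[4]='h'->'a', delta=(1-8)*11^0 mod 97 = 90, hash=35+90 mod 97 = 28
Option C: s[2]='b'->'d', delta=(4-2)*11^2 mod 97 = 48, hash=35+48 mod 97 = 83
Option D: s[4]='h'->'c', delta=(3-8)*11^0 mod 97 = 92, hash=35+92 mod 97 = 30
Option E: s[1]='h'->'c', delta=(3-8)*11^3 mod 97 = 38, hash=35+38 mod 97 = 73 <-- target

Answer: E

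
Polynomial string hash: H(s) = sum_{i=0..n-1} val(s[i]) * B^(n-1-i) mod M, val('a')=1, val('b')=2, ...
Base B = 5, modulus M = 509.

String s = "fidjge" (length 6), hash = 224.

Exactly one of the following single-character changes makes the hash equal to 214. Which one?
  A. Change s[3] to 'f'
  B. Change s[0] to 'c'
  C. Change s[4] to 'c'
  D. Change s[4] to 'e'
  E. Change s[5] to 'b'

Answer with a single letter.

Option A: s[3]='j'->'f', delta=(6-10)*5^2 mod 509 = 409, hash=224+409 mod 509 = 124
Option B: s[0]='f'->'c', delta=(3-6)*5^5 mod 509 = 296, hash=224+296 mod 509 = 11
Option C: s[4]='g'->'c', delta=(3-7)*5^1 mod 509 = 489, hash=224+489 mod 509 = 204
Option D: s[4]='g'->'e', delta=(5-7)*5^1 mod 509 = 499, hash=224+499 mod 509 = 214 <-- target
Option E: s[5]='e'->'b', delta=(2-5)*5^0 mod 509 = 506, hash=224+506 mod 509 = 221

Answer: D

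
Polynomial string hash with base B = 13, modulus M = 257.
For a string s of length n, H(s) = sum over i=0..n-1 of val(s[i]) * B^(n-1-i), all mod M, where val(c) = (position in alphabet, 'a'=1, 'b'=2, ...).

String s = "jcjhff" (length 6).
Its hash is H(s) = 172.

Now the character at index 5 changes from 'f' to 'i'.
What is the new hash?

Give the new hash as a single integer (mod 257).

val('f') = 6, val('i') = 9
Position k = 5, exponent = n-1-k = 0
B^0 mod M = 13^0 mod 257 = 1
Delta = (9 - 6) * 1 mod 257 = 3
New hash = (172 + 3) mod 257 = 175

Answer: 175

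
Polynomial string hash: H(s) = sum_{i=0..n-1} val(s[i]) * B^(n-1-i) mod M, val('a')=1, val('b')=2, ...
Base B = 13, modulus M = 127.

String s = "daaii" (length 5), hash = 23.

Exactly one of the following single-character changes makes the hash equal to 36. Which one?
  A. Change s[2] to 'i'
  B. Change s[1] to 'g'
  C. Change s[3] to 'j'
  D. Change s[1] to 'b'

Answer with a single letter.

Option A: s[2]='a'->'i', delta=(9-1)*13^2 mod 127 = 82, hash=23+82 mod 127 = 105
Option B: s[1]='a'->'g', delta=(7-1)*13^3 mod 127 = 101, hash=23+101 mod 127 = 124
Option C: s[3]='i'->'j', delta=(10-9)*13^1 mod 127 = 13, hash=23+13 mod 127 = 36 <-- target
Option D: s[1]='a'->'b', delta=(2-1)*13^3 mod 127 = 38, hash=23+38 mod 127 = 61

Answer: C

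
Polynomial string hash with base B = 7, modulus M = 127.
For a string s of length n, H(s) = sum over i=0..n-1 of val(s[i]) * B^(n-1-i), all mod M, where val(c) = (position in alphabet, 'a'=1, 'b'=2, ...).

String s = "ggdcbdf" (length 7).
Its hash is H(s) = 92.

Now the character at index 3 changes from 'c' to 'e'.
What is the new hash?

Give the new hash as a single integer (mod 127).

Answer: 16

Derivation:
val('c') = 3, val('e') = 5
Position k = 3, exponent = n-1-k = 3
B^3 mod M = 7^3 mod 127 = 89
Delta = (5 - 3) * 89 mod 127 = 51
New hash = (92 + 51) mod 127 = 16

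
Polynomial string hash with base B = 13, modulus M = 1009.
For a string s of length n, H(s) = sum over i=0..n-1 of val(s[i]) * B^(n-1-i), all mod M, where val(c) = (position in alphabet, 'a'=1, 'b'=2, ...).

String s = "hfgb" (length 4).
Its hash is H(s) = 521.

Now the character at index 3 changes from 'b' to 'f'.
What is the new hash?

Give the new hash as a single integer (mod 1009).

Answer: 525

Derivation:
val('b') = 2, val('f') = 6
Position k = 3, exponent = n-1-k = 0
B^0 mod M = 13^0 mod 1009 = 1
Delta = (6 - 2) * 1 mod 1009 = 4
New hash = (521 + 4) mod 1009 = 525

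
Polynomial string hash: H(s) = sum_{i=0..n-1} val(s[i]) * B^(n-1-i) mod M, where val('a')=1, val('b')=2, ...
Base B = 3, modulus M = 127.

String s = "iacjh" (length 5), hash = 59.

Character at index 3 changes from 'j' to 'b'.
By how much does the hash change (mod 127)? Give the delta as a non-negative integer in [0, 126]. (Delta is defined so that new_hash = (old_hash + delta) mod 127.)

Answer: 103

Derivation:
Delta formula: (val(new) - val(old)) * B^(n-1-k) mod M
  val('b') - val('j') = 2 - 10 = -8
  B^(n-1-k) = 3^1 mod 127 = 3
  Delta = -8 * 3 mod 127 = 103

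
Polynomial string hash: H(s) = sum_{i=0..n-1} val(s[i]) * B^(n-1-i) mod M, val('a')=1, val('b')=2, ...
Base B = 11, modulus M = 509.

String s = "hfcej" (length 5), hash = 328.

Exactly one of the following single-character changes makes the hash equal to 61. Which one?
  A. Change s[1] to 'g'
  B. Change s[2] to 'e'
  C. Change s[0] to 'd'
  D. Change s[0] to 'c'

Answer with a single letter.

Option A: s[1]='f'->'g', delta=(7-6)*11^3 mod 509 = 313, hash=328+313 mod 509 = 132
Option B: s[2]='c'->'e', delta=(5-3)*11^2 mod 509 = 242, hash=328+242 mod 509 = 61 <-- target
Option C: s[0]='h'->'d', delta=(4-8)*11^4 mod 509 = 480, hash=328+480 mod 509 = 299
Option D: s[0]='h'->'c', delta=(3-8)*11^4 mod 509 = 91, hash=328+91 mod 509 = 419

Answer: B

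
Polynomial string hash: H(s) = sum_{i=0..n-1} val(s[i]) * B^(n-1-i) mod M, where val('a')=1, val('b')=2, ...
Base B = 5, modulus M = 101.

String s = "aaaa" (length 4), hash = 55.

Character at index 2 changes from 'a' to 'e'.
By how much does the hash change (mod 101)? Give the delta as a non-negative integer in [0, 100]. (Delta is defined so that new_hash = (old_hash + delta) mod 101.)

Delta formula: (val(new) - val(old)) * B^(n-1-k) mod M
  val('e') - val('a') = 5 - 1 = 4
  B^(n-1-k) = 5^1 mod 101 = 5
  Delta = 4 * 5 mod 101 = 20

Answer: 20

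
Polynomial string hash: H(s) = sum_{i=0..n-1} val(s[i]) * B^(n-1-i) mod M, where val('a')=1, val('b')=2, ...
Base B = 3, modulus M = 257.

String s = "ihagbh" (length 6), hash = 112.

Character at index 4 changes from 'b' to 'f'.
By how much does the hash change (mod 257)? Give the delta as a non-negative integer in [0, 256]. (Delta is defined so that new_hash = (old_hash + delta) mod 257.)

Delta formula: (val(new) - val(old)) * B^(n-1-k) mod M
  val('f') - val('b') = 6 - 2 = 4
  B^(n-1-k) = 3^1 mod 257 = 3
  Delta = 4 * 3 mod 257 = 12

Answer: 12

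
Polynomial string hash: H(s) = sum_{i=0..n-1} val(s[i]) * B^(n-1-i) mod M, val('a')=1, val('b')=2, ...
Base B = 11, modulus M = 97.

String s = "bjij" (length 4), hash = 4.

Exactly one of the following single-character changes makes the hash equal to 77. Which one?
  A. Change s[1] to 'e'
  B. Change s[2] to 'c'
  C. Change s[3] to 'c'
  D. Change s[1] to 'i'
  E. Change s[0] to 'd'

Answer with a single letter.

Option A: s[1]='j'->'e', delta=(5-10)*11^2 mod 97 = 74, hash=4+74 mod 97 = 78
Option B: s[2]='i'->'c', delta=(3-9)*11^1 mod 97 = 31, hash=4+31 mod 97 = 35
Option C: s[3]='j'->'c', delta=(3-10)*11^0 mod 97 = 90, hash=4+90 mod 97 = 94
Option D: s[1]='j'->'i', delta=(9-10)*11^2 mod 97 = 73, hash=4+73 mod 97 = 77 <-- target
Option E: s[0]='b'->'d', delta=(4-2)*11^3 mod 97 = 43, hash=4+43 mod 97 = 47

Answer: D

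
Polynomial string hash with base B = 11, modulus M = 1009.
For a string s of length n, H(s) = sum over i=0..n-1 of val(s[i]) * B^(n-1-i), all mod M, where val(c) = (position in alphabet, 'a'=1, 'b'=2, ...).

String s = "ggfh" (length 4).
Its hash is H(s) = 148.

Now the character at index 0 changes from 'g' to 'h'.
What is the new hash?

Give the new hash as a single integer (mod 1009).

Answer: 470

Derivation:
val('g') = 7, val('h') = 8
Position k = 0, exponent = n-1-k = 3
B^3 mod M = 11^3 mod 1009 = 322
Delta = (8 - 7) * 322 mod 1009 = 322
New hash = (148 + 322) mod 1009 = 470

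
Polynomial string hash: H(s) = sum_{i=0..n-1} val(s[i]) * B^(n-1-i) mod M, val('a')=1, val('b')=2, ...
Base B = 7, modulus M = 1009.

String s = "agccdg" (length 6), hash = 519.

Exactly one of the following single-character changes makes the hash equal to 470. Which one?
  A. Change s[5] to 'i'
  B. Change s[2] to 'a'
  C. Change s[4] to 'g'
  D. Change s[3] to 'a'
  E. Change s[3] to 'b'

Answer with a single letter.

Option A: s[5]='g'->'i', delta=(9-7)*7^0 mod 1009 = 2, hash=519+2 mod 1009 = 521
Option B: s[2]='c'->'a', delta=(1-3)*7^3 mod 1009 = 323, hash=519+323 mod 1009 = 842
Option C: s[4]='d'->'g', delta=(7-4)*7^1 mod 1009 = 21, hash=519+21 mod 1009 = 540
Option D: s[3]='c'->'a', delta=(1-3)*7^2 mod 1009 = 911, hash=519+911 mod 1009 = 421
Option E: s[3]='c'->'b', delta=(2-3)*7^2 mod 1009 = 960, hash=519+960 mod 1009 = 470 <-- target

Answer: E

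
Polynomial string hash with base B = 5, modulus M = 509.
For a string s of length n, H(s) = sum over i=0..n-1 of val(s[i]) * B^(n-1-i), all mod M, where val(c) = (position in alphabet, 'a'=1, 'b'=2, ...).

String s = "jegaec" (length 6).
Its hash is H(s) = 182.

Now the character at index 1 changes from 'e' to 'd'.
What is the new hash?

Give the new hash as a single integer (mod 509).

val('e') = 5, val('d') = 4
Position k = 1, exponent = n-1-k = 4
B^4 mod M = 5^4 mod 509 = 116
Delta = (4 - 5) * 116 mod 509 = 393
New hash = (182 + 393) mod 509 = 66

Answer: 66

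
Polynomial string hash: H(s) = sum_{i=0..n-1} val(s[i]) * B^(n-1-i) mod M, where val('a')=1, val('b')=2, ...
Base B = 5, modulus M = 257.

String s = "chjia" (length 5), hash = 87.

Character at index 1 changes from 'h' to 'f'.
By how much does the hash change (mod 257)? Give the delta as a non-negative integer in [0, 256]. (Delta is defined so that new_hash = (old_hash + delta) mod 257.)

Delta formula: (val(new) - val(old)) * B^(n-1-k) mod M
  val('f') - val('h') = 6 - 8 = -2
  B^(n-1-k) = 5^3 mod 257 = 125
  Delta = -2 * 125 mod 257 = 7

Answer: 7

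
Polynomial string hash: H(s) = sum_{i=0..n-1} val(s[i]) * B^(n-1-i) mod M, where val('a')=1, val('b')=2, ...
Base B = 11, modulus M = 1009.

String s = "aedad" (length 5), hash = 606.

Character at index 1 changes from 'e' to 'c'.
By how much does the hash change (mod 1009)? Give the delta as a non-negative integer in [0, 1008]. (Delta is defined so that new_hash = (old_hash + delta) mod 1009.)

Delta formula: (val(new) - val(old)) * B^(n-1-k) mod M
  val('c') - val('e') = 3 - 5 = -2
  B^(n-1-k) = 11^3 mod 1009 = 322
  Delta = -2 * 322 mod 1009 = 365

Answer: 365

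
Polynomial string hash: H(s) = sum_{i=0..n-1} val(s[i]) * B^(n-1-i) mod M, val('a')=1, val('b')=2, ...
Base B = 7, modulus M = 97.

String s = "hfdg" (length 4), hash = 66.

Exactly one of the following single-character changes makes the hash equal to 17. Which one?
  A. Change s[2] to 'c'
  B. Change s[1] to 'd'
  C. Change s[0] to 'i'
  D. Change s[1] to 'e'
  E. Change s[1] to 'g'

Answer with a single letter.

Answer: D

Derivation:
Option A: s[2]='d'->'c', delta=(3-4)*7^1 mod 97 = 90, hash=66+90 mod 97 = 59
Option B: s[1]='f'->'d', delta=(4-6)*7^2 mod 97 = 96, hash=66+96 mod 97 = 65
Option C: s[0]='h'->'i', delta=(9-8)*7^3 mod 97 = 52, hash=66+52 mod 97 = 21
Option D: s[1]='f'->'e', delta=(5-6)*7^2 mod 97 = 48, hash=66+48 mod 97 = 17 <-- target
Option E: s[1]='f'->'g', delta=(7-6)*7^2 mod 97 = 49, hash=66+49 mod 97 = 18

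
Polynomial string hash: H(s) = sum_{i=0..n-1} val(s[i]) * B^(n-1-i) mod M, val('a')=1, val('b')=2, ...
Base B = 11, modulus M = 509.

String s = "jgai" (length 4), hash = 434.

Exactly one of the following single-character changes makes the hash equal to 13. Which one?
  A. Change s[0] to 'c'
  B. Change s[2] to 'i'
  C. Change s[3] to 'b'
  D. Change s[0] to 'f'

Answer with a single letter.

Answer: B

Derivation:
Option A: s[0]='j'->'c', delta=(3-10)*11^3 mod 509 = 354, hash=434+354 mod 509 = 279
Option B: s[2]='a'->'i', delta=(9-1)*11^1 mod 509 = 88, hash=434+88 mod 509 = 13 <-- target
Option C: s[3]='i'->'b', delta=(2-9)*11^0 mod 509 = 502, hash=434+502 mod 509 = 427
Option D: s[0]='j'->'f', delta=(6-10)*11^3 mod 509 = 275, hash=434+275 mod 509 = 200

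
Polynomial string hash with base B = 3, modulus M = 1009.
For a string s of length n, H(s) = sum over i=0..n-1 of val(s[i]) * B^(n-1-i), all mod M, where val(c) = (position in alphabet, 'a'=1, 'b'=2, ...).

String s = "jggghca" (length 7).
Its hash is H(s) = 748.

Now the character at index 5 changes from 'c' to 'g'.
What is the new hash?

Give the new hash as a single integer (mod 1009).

val('c') = 3, val('g') = 7
Position k = 5, exponent = n-1-k = 1
B^1 mod M = 3^1 mod 1009 = 3
Delta = (7 - 3) * 3 mod 1009 = 12
New hash = (748 + 12) mod 1009 = 760

Answer: 760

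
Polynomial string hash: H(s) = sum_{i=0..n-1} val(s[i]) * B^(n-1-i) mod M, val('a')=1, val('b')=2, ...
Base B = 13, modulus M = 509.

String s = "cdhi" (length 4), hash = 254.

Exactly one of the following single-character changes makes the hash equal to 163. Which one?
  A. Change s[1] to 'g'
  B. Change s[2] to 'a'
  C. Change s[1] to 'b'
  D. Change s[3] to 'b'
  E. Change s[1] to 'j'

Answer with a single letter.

Answer: B

Derivation:
Option A: s[1]='d'->'g', delta=(7-4)*13^2 mod 509 = 507, hash=254+507 mod 509 = 252
Option B: s[2]='h'->'a', delta=(1-8)*13^1 mod 509 = 418, hash=254+418 mod 509 = 163 <-- target
Option C: s[1]='d'->'b', delta=(2-4)*13^2 mod 509 = 171, hash=254+171 mod 509 = 425
Option D: s[3]='i'->'b', delta=(2-9)*13^0 mod 509 = 502, hash=254+502 mod 509 = 247
Option E: s[1]='d'->'j', delta=(10-4)*13^2 mod 509 = 505, hash=254+505 mod 509 = 250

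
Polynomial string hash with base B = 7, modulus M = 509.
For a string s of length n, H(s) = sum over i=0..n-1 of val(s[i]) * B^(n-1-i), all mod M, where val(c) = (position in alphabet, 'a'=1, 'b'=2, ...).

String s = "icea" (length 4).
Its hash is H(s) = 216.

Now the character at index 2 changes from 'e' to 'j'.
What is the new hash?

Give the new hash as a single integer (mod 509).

val('e') = 5, val('j') = 10
Position k = 2, exponent = n-1-k = 1
B^1 mod M = 7^1 mod 509 = 7
Delta = (10 - 5) * 7 mod 509 = 35
New hash = (216 + 35) mod 509 = 251

Answer: 251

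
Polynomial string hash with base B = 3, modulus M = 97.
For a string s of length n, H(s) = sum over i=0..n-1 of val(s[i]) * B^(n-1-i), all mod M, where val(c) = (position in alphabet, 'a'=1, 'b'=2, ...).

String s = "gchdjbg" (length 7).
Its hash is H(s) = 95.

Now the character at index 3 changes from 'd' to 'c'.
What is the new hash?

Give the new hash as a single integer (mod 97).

Answer: 68

Derivation:
val('d') = 4, val('c') = 3
Position k = 3, exponent = n-1-k = 3
B^3 mod M = 3^3 mod 97 = 27
Delta = (3 - 4) * 27 mod 97 = 70
New hash = (95 + 70) mod 97 = 68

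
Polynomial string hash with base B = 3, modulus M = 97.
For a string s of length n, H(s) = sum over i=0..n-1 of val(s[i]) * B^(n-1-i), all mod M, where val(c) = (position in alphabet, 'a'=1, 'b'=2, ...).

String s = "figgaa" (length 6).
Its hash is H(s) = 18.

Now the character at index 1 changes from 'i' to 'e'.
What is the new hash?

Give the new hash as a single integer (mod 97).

Answer: 82

Derivation:
val('i') = 9, val('e') = 5
Position k = 1, exponent = n-1-k = 4
B^4 mod M = 3^4 mod 97 = 81
Delta = (5 - 9) * 81 mod 97 = 64
New hash = (18 + 64) mod 97 = 82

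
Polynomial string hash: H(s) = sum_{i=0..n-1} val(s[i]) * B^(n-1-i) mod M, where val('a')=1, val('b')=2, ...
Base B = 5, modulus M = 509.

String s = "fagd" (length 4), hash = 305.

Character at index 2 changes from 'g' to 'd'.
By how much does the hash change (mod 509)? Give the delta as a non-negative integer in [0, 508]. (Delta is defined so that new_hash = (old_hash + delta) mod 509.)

Answer: 494

Derivation:
Delta formula: (val(new) - val(old)) * B^(n-1-k) mod M
  val('d') - val('g') = 4 - 7 = -3
  B^(n-1-k) = 5^1 mod 509 = 5
  Delta = -3 * 5 mod 509 = 494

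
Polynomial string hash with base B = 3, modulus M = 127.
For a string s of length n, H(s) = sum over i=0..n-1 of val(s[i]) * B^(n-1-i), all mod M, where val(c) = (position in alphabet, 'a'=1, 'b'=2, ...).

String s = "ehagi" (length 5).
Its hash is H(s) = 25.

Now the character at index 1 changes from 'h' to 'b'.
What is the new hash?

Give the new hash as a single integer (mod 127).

val('h') = 8, val('b') = 2
Position k = 1, exponent = n-1-k = 3
B^3 mod M = 3^3 mod 127 = 27
Delta = (2 - 8) * 27 mod 127 = 92
New hash = (25 + 92) mod 127 = 117

Answer: 117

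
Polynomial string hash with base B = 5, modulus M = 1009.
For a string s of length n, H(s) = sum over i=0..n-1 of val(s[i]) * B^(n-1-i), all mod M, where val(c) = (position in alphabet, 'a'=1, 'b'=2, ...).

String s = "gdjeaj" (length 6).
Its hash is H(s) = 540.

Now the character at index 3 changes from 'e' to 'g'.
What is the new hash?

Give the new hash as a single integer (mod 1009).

val('e') = 5, val('g') = 7
Position k = 3, exponent = n-1-k = 2
B^2 mod M = 5^2 mod 1009 = 25
Delta = (7 - 5) * 25 mod 1009 = 50
New hash = (540 + 50) mod 1009 = 590

Answer: 590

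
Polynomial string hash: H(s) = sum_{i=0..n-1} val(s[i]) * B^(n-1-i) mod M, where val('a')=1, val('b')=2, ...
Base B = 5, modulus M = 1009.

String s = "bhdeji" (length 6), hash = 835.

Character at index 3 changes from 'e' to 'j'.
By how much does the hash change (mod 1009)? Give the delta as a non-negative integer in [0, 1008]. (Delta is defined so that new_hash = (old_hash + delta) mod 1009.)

Answer: 125

Derivation:
Delta formula: (val(new) - val(old)) * B^(n-1-k) mod M
  val('j') - val('e') = 10 - 5 = 5
  B^(n-1-k) = 5^2 mod 1009 = 25
  Delta = 5 * 25 mod 1009 = 125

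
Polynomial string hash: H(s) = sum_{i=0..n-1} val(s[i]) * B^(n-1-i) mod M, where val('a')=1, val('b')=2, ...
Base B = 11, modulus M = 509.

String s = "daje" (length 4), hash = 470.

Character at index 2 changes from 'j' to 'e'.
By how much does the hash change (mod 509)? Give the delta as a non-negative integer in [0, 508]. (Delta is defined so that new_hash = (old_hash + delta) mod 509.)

Answer: 454

Derivation:
Delta formula: (val(new) - val(old)) * B^(n-1-k) mod M
  val('e') - val('j') = 5 - 10 = -5
  B^(n-1-k) = 11^1 mod 509 = 11
  Delta = -5 * 11 mod 509 = 454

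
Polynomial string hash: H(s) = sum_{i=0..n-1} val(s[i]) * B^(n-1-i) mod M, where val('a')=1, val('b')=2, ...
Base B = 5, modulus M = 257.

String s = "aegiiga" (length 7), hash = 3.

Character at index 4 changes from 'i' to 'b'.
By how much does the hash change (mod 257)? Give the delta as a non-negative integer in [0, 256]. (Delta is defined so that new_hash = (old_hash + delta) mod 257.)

Delta formula: (val(new) - val(old)) * B^(n-1-k) mod M
  val('b') - val('i') = 2 - 9 = -7
  B^(n-1-k) = 5^2 mod 257 = 25
  Delta = -7 * 25 mod 257 = 82

Answer: 82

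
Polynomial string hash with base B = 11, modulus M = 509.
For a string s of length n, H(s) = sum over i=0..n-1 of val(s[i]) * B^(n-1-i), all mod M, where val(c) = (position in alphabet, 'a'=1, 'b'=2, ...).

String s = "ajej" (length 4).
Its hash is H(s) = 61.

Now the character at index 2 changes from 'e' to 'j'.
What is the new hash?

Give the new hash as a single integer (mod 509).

val('e') = 5, val('j') = 10
Position k = 2, exponent = n-1-k = 1
B^1 mod M = 11^1 mod 509 = 11
Delta = (10 - 5) * 11 mod 509 = 55
New hash = (61 + 55) mod 509 = 116

Answer: 116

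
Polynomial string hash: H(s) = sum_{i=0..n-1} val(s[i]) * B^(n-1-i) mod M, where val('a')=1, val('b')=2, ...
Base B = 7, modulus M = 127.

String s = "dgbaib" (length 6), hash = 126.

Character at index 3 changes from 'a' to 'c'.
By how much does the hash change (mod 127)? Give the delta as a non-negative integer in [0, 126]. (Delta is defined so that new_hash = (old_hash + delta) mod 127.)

Delta formula: (val(new) - val(old)) * B^(n-1-k) mod M
  val('c') - val('a') = 3 - 1 = 2
  B^(n-1-k) = 7^2 mod 127 = 49
  Delta = 2 * 49 mod 127 = 98

Answer: 98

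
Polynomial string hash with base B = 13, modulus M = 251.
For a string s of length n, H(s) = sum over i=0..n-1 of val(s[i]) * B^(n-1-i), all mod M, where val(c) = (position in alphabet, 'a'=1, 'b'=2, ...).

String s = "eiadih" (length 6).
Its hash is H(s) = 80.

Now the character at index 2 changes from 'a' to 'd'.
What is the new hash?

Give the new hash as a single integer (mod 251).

val('a') = 1, val('d') = 4
Position k = 2, exponent = n-1-k = 3
B^3 mod M = 13^3 mod 251 = 189
Delta = (4 - 1) * 189 mod 251 = 65
New hash = (80 + 65) mod 251 = 145

Answer: 145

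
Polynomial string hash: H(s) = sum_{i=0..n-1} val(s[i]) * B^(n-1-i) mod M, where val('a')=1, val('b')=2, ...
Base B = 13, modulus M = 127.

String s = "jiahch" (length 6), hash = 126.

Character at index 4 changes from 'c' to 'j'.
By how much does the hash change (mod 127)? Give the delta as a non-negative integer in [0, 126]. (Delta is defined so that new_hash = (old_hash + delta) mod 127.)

Answer: 91

Derivation:
Delta formula: (val(new) - val(old)) * B^(n-1-k) mod M
  val('j') - val('c') = 10 - 3 = 7
  B^(n-1-k) = 13^1 mod 127 = 13
  Delta = 7 * 13 mod 127 = 91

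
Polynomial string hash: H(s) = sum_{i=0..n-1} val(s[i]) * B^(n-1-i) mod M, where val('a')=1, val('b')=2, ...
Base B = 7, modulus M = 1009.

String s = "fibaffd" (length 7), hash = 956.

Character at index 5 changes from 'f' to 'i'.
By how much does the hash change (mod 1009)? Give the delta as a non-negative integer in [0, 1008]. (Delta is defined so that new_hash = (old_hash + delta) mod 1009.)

Answer: 21

Derivation:
Delta formula: (val(new) - val(old)) * B^(n-1-k) mod M
  val('i') - val('f') = 9 - 6 = 3
  B^(n-1-k) = 7^1 mod 1009 = 7
  Delta = 3 * 7 mod 1009 = 21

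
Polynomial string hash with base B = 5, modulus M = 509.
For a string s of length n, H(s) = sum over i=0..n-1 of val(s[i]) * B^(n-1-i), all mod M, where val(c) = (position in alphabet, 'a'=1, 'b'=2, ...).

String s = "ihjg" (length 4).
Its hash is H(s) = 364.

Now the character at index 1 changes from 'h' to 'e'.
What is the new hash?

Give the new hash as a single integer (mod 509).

Answer: 289

Derivation:
val('h') = 8, val('e') = 5
Position k = 1, exponent = n-1-k = 2
B^2 mod M = 5^2 mod 509 = 25
Delta = (5 - 8) * 25 mod 509 = 434
New hash = (364 + 434) mod 509 = 289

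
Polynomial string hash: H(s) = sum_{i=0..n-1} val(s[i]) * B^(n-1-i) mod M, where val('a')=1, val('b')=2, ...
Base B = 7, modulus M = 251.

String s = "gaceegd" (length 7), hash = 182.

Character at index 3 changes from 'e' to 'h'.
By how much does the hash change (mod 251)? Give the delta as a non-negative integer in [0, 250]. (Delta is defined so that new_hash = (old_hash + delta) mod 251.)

Delta formula: (val(new) - val(old)) * B^(n-1-k) mod M
  val('h') - val('e') = 8 - 5 = 3
  B^(n-1-k) = 7^3 mod 251 = 92
  Delta = 3 * 92 mod 251 = 25

Answer: 25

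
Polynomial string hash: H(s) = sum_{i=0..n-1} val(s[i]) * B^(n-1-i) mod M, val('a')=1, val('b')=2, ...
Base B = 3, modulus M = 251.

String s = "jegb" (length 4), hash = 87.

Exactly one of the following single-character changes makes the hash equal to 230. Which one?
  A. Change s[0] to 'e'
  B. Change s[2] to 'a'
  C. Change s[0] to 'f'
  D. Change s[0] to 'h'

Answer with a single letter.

Answer: C

Derivation:
Option A: s[0]='j'->'e', delta=(5-10)*3^3 mod 251 = 116, hash=87+116 mod 251 = 203
Option B: s[2]='g'->'a', delta=(1-7)*3^1 mod 251 = 233, hash=87+233 mod 251 = 69
Option C: s[0]='j'->'f', delta=(6-10)*3^3 mod 251 = 143, hash=87+143 mod 251 = 230 <-- target
Option D: s[0]='j'->'h', delta=(8-10)*3^3 mod 251 = 197, hash=87+197 mod 251 = 33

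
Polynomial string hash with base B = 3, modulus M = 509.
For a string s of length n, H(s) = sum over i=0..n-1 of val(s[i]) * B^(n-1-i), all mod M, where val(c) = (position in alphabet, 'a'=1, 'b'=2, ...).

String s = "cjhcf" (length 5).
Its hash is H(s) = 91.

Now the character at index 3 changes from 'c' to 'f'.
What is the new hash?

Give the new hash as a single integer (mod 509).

val('c') = 3, val('f') = 6
Position k = 3, exponent = n-1-k = 1
B^1 mod M = 3^1 mod 509 = 3
Delta = (6 - 3) * 3 mod 509 = 9
New hash = (91 + 9) mod 509 = 100

Answer: 100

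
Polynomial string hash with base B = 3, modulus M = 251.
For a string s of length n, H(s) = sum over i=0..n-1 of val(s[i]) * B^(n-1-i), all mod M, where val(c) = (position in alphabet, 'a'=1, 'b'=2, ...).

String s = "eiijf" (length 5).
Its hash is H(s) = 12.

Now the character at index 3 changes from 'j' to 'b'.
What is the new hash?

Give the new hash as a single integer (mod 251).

val('j') = 10, val('b') = 2
Position k = 3, exponent = n-1-k = 1
B^1 mod M = 3^1 mod 251 = 3
Delta = (2 - 10) * 3 mod 251 = 227
New hash = (12 + 227) mod 251 = 239

Answer: 239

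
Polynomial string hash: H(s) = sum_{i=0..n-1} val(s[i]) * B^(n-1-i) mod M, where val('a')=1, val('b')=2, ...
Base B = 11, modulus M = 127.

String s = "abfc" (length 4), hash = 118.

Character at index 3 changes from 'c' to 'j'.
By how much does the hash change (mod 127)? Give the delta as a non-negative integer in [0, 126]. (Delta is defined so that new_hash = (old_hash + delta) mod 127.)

Answer: 7

Derivation:
Delta formula: (val(new) - val(old)) * B^(n-1-k) mod M
  val('j') - val('c') = 10 - 3 = 7
  B^(n-1-k) = 11^0 mod 127 = 1
  Delta = 7 * 1 mod 127 = 7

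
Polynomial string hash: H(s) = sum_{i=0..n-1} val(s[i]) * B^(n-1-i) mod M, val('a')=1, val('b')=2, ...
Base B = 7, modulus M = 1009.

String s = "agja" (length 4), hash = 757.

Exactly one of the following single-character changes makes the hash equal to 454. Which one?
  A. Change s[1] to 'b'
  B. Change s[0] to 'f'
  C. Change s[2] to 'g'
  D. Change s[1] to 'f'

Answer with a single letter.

Option A: s[1]='g'->'b', delta=(2-7)*7^2 mod 1009 = 764, hash=757+764 mod 1009 = 512
Option B: s[0]='a'->'f', delta=(6-1)*7^3 mod 1009 = 706, hash=757+706 mod 1009 = 454 <-- target
Option C: s[2]='j'->'g', delta=(7-10)*7^1 mod 1009 = 988, hash=757+988 mod 1009 = 736
Option D: s[1]='g'->'f', delta=(6-7)*7^2 mod 1009 = 960, hash=757+960 mod 1009 = 708

Answer: B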